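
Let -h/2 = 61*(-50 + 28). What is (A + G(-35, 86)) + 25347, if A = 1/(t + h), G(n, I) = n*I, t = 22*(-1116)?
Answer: 488465515/21868 ≈ 22337.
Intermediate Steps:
t = -24552
G(n, I) = I*n
h = 2684 (h = -122*(-50 + 28) = -122*(-22) = -2*(-1342) = 2684)
A = -1/21868 (A = 1/(-24552 + 2684) = 1/(-21868) = -1/21868 ≈ -4.5729e-5)
(A + G(-35, 86)) + 25347 = (-1/21868 + 86*(-35)) + 25347 = (-1/21868 - 3010) + 25347 = -65822681/21868 + 25347 = 488465515/21868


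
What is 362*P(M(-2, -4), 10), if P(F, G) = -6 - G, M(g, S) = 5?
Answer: -5792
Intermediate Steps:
362*P(M(-2, -4), 10) = 362*(-6 - 1*10) = 362*(-6 - 10) = 362*(-16) = -5792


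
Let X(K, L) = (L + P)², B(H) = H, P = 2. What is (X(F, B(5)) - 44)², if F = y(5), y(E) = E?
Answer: 25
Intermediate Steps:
F = 5
X(K, L) = (2 + L)² (X(K, L) = (L + 2)² = (2 + L)²)
(X(F, B(5)) - 44)² = ((2 + 5)² - 44)² = (7² - 44)² = (49 - 44)² = 5² = 25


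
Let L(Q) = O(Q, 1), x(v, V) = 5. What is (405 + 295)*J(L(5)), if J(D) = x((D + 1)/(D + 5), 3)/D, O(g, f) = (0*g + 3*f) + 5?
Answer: 875/2 ≈ 437.50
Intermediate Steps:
O(g, f) = 5 + 3*f (O(g, f) = (0 + 3*f) + 5 = 3*f + 5 = 5 + 3*f)
L(Q) = 8 (L(Q) = 5 + 3*1 = 5 + 3 = 8)
J(D) = 5/D
(405 + 295)*J(L(5)) = (405 + 295)*(5/8) = 700*(5*(⅛)) = 700*(5/8) = 875/2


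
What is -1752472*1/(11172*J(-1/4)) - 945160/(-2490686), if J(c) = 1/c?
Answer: 275443424117/6956485998 ≈ 39.595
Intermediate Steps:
-1752472*1/(11172*J(-1/4)) - 945160/(-2490686) = -1752472/((49*(-1/((-1/4))*4))*(-57)) - 945160/(-2490686) = -1752472/((49*(-1/((-1*1/4))*4))*(-57)) - 945160*(-1/2490686) = -1752472/((49*(-1/(-1/4)*4))*(-57)) + 472580/1245343 = -1752472/((49*(-1*(-4)*4))*(-57)) + 472580/1245343 = -1752472/((49*(4*4))*(-57)) + 472580/1245343 = -1752472/((49*16)*(-57)) + 472580/1245343 = -1752472/(784*(-57)) + 472580/1245343 = -1752472/(-44688) + 472580/1245343 = -1752472*(-1/44688) + 472580/1245343 = 219059/5586 + 472580/1245343 = 275443424117/6956485998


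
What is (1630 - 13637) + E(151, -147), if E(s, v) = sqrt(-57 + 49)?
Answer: -12007 + 2*I*sqrt(2) ≈ -12007.0 + 2.8284*I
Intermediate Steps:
E(s, v) = 2*I*sqrt(2) (E(s, v) = sqrt(-8) = 2*I*sqrt(2))
(1630 - 13637) + E(151, -147) = (1630 - 13637) + 2*I*sqrt(2) = -12007 + 2*I*sqrt(2)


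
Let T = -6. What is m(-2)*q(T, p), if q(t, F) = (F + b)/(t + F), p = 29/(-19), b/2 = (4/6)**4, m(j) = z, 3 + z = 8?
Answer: 8705/11583 ≈ 0.75153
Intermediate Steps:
z = 5 (z = -3 + 8 = 5)
m(j) = 5
b = 32/81 (b = 2*(4/6)**4 = 2*(4*(1/6))**4 = 2*(2/3)**4 = 2*(16/81) = 32/81 ≈ 0.39506)
p = -29/19 (p = 29*(-1/19) = -29/19 ≈ -1.5263)
q(t, F) = (32/81 + F)/(F + t) (q(t, F) = (F + 32/81)/(t + F) = (32/81 + F)/(F + t))
m(-2)*q(T, p) = 5*((32/81 - 29/19)/(-29/19 - 6)) = 5*(-1741/1539/(-143/19)) = 5*(-19/143*(-1741/1539)) = 5*(1741/11583) = 8705/11583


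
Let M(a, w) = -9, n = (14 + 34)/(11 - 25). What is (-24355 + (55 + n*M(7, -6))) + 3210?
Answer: -147414/7 ≈ -21059.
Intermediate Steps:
n = -24/7 (n = 48/(-14) = 48*(-1/14) = -24/7 ≈ -3.4286)
(-24355 + (55 + n*M(7, -6))) + 3210 = (-24355 + (55 - 24/7*(-9))) + 3210 = (-24355 + (55 + 216/7)) + 3210 = (-24355 + 601/7) + 3210 = -169884/7 + 3210 = -147414/7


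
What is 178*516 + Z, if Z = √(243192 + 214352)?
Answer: 91848 + 2*√114386 ≈ 92524.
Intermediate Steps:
Z = 2*√114386 (Z = √457544 = 2*√114386 ≈ 676.42)
178*516 + Z = 178*516 + 2*√114386 = 91848 + 2*√114386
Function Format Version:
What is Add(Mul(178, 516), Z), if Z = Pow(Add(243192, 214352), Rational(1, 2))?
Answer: Add(91848, Mul(2, Pow(114386, Rational(1, 2)))) ≈ 92524.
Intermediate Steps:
Z = Mul(2, Pow(114386, Rational(1, 2))) (Z = Pow(457544, Rational(1, 2)) = Mul(2, Pow(114386, Rational(1, 2))) ≈ 676.42)
Add(Mul(178, 516), Z) = Add(Mul(178, 516), Mul(2, Pow(114386, Rational(1, 2)))) = Add(91848, Mul(2, Pow(114386, Rational(1, 2))))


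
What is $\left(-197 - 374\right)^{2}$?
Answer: $326041$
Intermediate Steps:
$\left(-197 - 374\right)^{2} = \left(-571\right)^{2} = 326041$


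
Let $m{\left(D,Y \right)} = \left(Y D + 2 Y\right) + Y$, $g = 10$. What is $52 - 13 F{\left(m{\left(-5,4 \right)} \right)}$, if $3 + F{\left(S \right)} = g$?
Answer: $-39$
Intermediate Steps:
$m{\left(D,Y \right)} = 3 Y + D Y$ ($m{\left(D,Y \right)} = \left(D Y + 2 Y\right) + Y = \left(2 Y + D Y\right) + Y = 3 Y + D Y$)
$F{\left(S \right)} = 7$ ($F{\left(S \right)} = -3 + 10 = 7$)
$52 - 13 F{\left(m{\left(-5,4 \right)} \right)} = 52 - 91 = -39$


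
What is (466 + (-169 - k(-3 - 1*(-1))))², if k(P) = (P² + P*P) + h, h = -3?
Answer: 85264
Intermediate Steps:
k(P) = -3 + 2*P² (k(P) = (P² + P*P) - 3 = (P² + P²) - 3 = 2*P² - 3 = -3 + 2*P²)
(466 + (-169 - k(-3 - 1*(-1))))² = (466 + (-169 - (-3 + 2*(-3 - 1*(-1))²)))² = (466 + (-169 - (-3 + 2*(-3 + 1)²)))² = (466 + (-169 - (-3 + 2*(-2)²)))² = (466 + (-169 - (-3 + 2*4)))² = (466 + (-169 - (-3 + 8)))² = (466 + (-169 - 1*5))² = (466 + (-169 - 5))² = (466 - 174)² = 292² = 85264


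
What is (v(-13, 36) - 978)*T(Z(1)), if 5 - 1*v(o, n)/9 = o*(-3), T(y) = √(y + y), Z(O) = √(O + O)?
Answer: -1284*2^(¾) ≈ -2159.4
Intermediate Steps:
Z(O) = √2*√O (Z(O) = √(2*O) = √2*√O)
T(y) = √2*√y (T(y) = √(2*y) = √2*√y)
v(o, n) = 45 + 27*o (v(o, n) = 45 - 9*o*(-3) = 45 - (-27)*o = 45 + 27*o)
(v(-13, 36) - 978)*T(Z(1)) = ((45 + 27*(-13)) - 978)*(√2*√(√2*√1)) = ((45 - 351) - 978)*(√2*√(√2*1)) = (-306 - 978)*(√2*√(√2)) = -1284*√2*2^(¼) = -1284*2^(¾)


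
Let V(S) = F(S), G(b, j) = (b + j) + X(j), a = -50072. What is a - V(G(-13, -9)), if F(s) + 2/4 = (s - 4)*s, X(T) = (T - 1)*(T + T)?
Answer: -148807/2 ≈ -74404.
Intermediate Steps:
X(T) = 2*T*(-1 + T) (X(T) = (-1 + T)*(2*T) = 2*T*(-1 + T))
F(s) = -½ + s*(-4 + s) (F(s) = -½ + (s - 4)*s = -½ + (-4 + s)*s = -½ + s*(-4 + s))
G(b, j) = b + j + 2*j*(-1 + j) (G(b, j) = (b + j) + 2*j*(-1 + j) = b + j + 2*j*(-1 + j))
V(S) = -½ + S² - 4*S
a - V(G(-13, -9)) = -50072 - (-½ + (-13 - 1*(-9) + 2*(-9)²)² - 4*(-13 - 1*(-9) + 2*(-9)²)) = -50072 - (-½ + (-13 + 9 + 2*81)² - 4*(-13 + 9 + 2*81)) = -50072 - (-½ + (-13 + 9 + 162)² - 4*(-13 + 9 + 162)) = -50072 - (-½ + 158² - 4*158) = -50072 - (-½ + 24964 - 632) = -50072 - 1*48663/2 = -50072 - 48663/2 = -148807/2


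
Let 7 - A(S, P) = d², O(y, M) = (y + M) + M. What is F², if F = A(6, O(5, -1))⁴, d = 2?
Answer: 6561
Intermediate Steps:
O(y, M) = y + 2*M (O(y, M) = (M + y) + M = y + 2*M)
A(S, P) = 3 (A(S, P) = 7 - 1*2² = 7 - 1*4 = 7 - 4 = 3)
F = 81 (F = 3⁴ = 81)
F² = 81² = 6561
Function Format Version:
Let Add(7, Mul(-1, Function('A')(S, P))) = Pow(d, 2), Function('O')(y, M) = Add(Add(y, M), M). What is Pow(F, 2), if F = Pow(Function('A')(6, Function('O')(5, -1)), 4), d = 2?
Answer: 6561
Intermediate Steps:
Function('O')(y, M) = Add(y, Mul(2, M)) (Function('O')(y, M) = Add(Add(M, y), M) = Add(y, Mul(2, M)))
Function('A')(S, P) = 3 (Function('A')(S, P) = Add(7, Mul(-1, Pow(2, 2))) = Add(7, Mul(-1, 4)) = Add(7, -4) = 3)
F = 81 (F = Pow(3, 4) = 81)
Pow(F, 2) = Pow(81, 2) = 6561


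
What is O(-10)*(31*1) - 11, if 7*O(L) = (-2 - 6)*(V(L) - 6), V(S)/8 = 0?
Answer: 1411/7 ≈ 201.57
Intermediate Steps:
V(S) = 0 (V(S) = 8*0 = 0)
O(L) = 48/7 (O(L) = ((-2 - 6)*(0 - 6))/7 = (-8*(-6))/7 = (⅐)*48 = 48/7)
O(-10)*(31*1) - 11 = 48*(31*1)/7 - 11 = (48/7)*31 - 11 = 1488/7 - 11 = 1411/7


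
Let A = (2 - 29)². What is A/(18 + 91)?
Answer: 729/109 ≈ 6.6881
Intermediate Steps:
A = 729 (A = (-27)² = 729)
A/(18 + 91) = 729/(18 + 91) = 729/109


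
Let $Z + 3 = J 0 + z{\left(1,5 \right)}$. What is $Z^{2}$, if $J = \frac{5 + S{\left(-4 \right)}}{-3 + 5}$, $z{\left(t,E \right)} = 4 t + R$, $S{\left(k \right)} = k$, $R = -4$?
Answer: $9$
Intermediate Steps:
$z{\left(t,E \right)} = -4 + 4 t$ ($z{\left(t,E \right)} = 4 t - 4 = -4 + 4 t$)
$J = \frac{1}{2}$ ($J = \frac{5 - 4}{-3 + 5} = 1 \cdot \frac{1}{2} = \frac{1}{2} \approx 0.5$)
$Z = -3$ ($Z = -3 + \left(\frac{1}{2} \cdot 0 + \left(-4 + 4 \cdot 1\right)\right) = -3 + \left(0 + \left(-4 + 4\right)\right) = -3 + \left(0 + 0\right) = -3 + 0 = -3$)
$Z^{2} = \left(-3\right)^{2} = 9$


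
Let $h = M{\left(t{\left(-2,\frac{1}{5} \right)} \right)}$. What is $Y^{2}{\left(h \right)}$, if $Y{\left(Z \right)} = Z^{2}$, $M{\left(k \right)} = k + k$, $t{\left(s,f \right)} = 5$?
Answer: $10000$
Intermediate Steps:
$M{\left(k \right)} = 2 k$
$h = 10$ ($h = 2 \cdot 5 = 10$)
$Y^{2}{\left(h \right)} = \left(10^{2}\right)^{2} = 100^{2} = 10000$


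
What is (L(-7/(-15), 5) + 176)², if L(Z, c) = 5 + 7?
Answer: 35344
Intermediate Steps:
L(Z, c) = 12
(L(-7/(-15), 5) + 176)² = (12 + 176)² = 188² = 35344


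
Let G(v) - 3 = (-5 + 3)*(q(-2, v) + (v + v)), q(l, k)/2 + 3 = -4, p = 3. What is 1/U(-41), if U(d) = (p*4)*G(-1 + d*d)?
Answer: -1/80268 ≈ -1.2458e-5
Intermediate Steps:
q(l, k) = -14 (q(l, k) = -6 + 2*(-4) = -6 - 8 = -14)
G(v) = 31 - 4*v (G(v) = 3 + (-5 + 3)*(-14 + (v + v)) = 3 - 2*(-14 + 2*v) = 3 + (28 - 4*v) = 31 - 4*v)
U(d) = 420 - 48*d² (U(d) = (3*4)*(31 - 4*(-1 + d*d)) = 12*(31 - 4*(-1 + d²)) = 12*(31 + (4 - 4*d²)) = 12*(35 - 4*d²) = 420 - 48*d²)
1/U(-41) = 1/(420 - 48*(-41)²) = 1/(420 - 48*1681) = 1/(420 - 80688) = 1/(-80268) = -1/80268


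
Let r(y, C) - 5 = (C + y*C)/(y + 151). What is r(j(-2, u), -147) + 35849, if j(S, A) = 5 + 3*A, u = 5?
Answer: 680883/19 ≈ 35836.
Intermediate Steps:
r(y, C) = 5 + (C + C*y)/(151 + y) (r(y, C) = 5 + (C + y*C)/(y + 151) = 5 + (C + C*y)/(151 + y))
r(j(-2, u), -147) + 35849 = (755 - 147 + 5*(5 + 3*5) - 147*(5 + 3*5))/(151 + (5 + 3*5)) + 35849 = (755 - 147 + 5*(5 + 15) - 147*(5 + 15))/(151 + (5 + 15)) + 35849 = (755 - 147 + 5*20 - 147*20)/(151 + 20) + 35849 = (755 - 147 + 100 - 2940)/171 + 35849 = (1/171)*(-2232) + 35849 = -248/19 + 35849 = 680883/19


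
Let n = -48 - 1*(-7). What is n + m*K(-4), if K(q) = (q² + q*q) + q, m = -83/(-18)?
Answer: 793/9 ≈ 88.111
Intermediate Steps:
m = 83/18 (m = -83*(-1/18) = 83/18 ≈ 4.6111)
K(q) = q + 2*q² (K(q) = (q² + q²) + q = 2*q² + q = q + 2*q²)
n = -41 (n = -48 + 7 = -41)
n + m*K(-4) = -41 + 83*(-4*(1 + 2*(-4)))/18 = -41 + 83*(-4*(1 - 8))/18 = -41 + 83*(-4*(-7))/18 = -41 + (83/18)*28 = -41 + 1162/9 = 793/9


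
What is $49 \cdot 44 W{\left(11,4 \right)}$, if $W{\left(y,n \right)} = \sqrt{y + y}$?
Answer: $2156 \sqrt{22} \approx 10113.0$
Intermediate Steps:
$W{\left(y,n \right)} = \sqrt{2} \sqrt{y}$ ($W{\left(y,n \right)} = \sqrt{2 y} = \sqrt{2} \sqrt{y}$)
$49 \cdot 44 W{\left(11,4 \right)} = 49 \cdot 44 \sqrt{2} \sqrt{11} = 2156 \sqrt{22}$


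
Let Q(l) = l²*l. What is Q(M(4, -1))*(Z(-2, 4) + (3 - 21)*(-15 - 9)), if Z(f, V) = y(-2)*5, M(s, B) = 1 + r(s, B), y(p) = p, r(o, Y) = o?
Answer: 52750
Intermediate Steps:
M(s, B) = 1 + s
Z(f, V) = -10 (Z(f, V) = -2*5 = -10)
Q(l) = l³
Q(M(4, -1))*(Z(-2, 4) + (3 - 21)*(-15 - 9)) = (1 + 4)³*(-10 + (3 - 21)*(-15 - 9)) = 5³*(-10 - 18*(-24)) = 125*(-10 + 432) = 125*422 = 52750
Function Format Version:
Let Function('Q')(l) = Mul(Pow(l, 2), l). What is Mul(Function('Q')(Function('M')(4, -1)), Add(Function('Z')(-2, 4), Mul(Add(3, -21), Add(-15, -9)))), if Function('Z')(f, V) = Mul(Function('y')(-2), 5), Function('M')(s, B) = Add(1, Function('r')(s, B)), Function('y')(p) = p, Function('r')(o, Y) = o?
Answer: 52750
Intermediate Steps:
Function('M')(s, B) = Add(1, s)
Function('Z')(f, V) = -10 (Function('Z')(f, V) = Mul(-2, 5) = -10)
Function('Q')(l) = Pow(l, 3)
Mul(Function('Q')(Function('M')(4, -1)), Add(Function('Z')(-2, 4), Mul(Add(3, -21), Add(-15, -9)))) = Mul(Pow(Add(1, 4), 3), Add(-10, Mul(Add(3, -21), Add(-15, -9)))) = Mul(Pow(5, 3), Add(-10, Mul(-18, -24))) = Mul(125, Add(-10, 432)) = Mul(125, 422) = 52750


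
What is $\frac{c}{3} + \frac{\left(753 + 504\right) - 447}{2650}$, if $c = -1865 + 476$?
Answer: $- \frac{122614}{265} \approx -462.69$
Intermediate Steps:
$c = -1389$
$\frac{c}{3} + \frac{\left(753 + 504\right) - 447}{2650} = - \frac{1389}{3} + \frac{\left(753 + 504\right) - 447}{2650} = \left(-1389\right) \frac{1}{3} + \left(1257 - 447\right) \frac{1}{2650} = -463 + 810 \cdot \frac{1}{2650} = -463 + \frac{81}{265} = - \frac{122614}{265}$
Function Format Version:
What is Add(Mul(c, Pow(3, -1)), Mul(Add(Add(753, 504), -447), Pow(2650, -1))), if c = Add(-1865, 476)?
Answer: Rational(-122614, 265) ≈ -462.69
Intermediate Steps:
c = -1389
Add(Mul(c, Pow(3, -1)), Mul(Add(Add(753, 504), -447), Pow(2650, -1))) = Add(Mul(-1389, Pow(3, -1)), Mul(Add(Add(753, 504), -447), Pow(2650, -1))) = Add(Mul(-1389, Rational(1, 3)), Mul(Add(1257, -447), Rational(1, 2650))) = Add(-463, Mul(810, Rational(1, 2650))) = Add(-463, Rational(81, 265)) = Rational(-122614, 265)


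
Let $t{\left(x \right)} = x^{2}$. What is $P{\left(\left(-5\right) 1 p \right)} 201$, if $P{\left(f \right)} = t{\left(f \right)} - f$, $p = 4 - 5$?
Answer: $4020$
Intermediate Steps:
$p = -1$ ($p = 4 - 5 = -1$)
$P{\left(f \right)} = f^{2} - f$
$P{\left(\left(-5\right) 1 p \right)} 201 = \left(-5\right) 1 \left(-1\right) \left(-1 + \left(-5\right) 1 \left(-1\right)\right) 201 = \left(-5\right) \left(-1\right) \left(-1 - -5\right) 201 = 5 \left(-1 + 5\right) 201 = 5 \cdot 4 \cdot 201 = 20 \cdot 201 = 4020$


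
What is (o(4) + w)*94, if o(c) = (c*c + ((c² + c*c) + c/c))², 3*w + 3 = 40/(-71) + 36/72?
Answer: 16017459/71 ≈ 2.2560e+5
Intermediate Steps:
w = -145/142 (w = -1 + (40/(-71) + 36/72)/3 = -1 + (40*(-1/71) + 36*(1/72))/3 = -1 + (-40/71 + ½)/3 = -1 + (⅓)*(-9/142) = -1 - 3/142 = -145/142 ≈ -1.0211)
o(c) = (1 + 3*c²)² (o(c) = (c² + ((c² + c²) + 1))² = (c² + (2*c² + 1))² = (c² + (1 + 2*c²))² = (1 + 3*c²)²)
(o(4) + w)*94 = ((1 + 3*4²)² - 145/142)*94 = ((1 + 3*16)² - 145/142)*94 = ((1 + 48)² - 145/142)*94 = (49² - 145/142)*94 = (2401 - 145/142)*94 = (340797/142)*94 = 16017459/71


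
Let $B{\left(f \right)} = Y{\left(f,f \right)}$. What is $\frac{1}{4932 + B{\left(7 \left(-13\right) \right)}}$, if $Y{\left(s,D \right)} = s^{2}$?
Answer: $\frac{1}{13213} \approx 7.5683 \cdot 10^{-5}$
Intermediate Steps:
$B{\left(f \right)} = f^{2}$
$\frac{1}{4932 + B{\left(7 \left(-13\right) \right)}} = \frac{1}{4932 + \left(7 \left(-13\right)\right)^{2}} = \frac{1}{4932 + \left(-91\right)^{2}} = \frac{1}{4932 + 8281} = \frac{1}{13213}$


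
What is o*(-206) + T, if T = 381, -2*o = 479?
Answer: 49718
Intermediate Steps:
o = -479/2 (o = -½*479 = -479/2 ≈ -239.50)
o*(-206) + T = -479/2*(-206) + 381 = 49337 + 381 = 49718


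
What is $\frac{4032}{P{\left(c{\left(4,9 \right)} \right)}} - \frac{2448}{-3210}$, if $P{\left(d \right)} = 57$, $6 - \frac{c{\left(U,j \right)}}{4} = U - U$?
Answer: $\frac{726792}{10165} \approx 71.5$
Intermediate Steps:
$c{\left(U,j \right)} = 24$ ($c{\left(U,j \right)} = 24 - 4 \left(U - U\right) = 24 - 0 = 24 + 0 = 24$)
$\frac{4032}{P{\left(c{\left(4,9 \right)} \right)}} - \frac{2448}{-3210} = \frac{4032}{57} - \frac{2448}{-3210} = 4032 \cdot \frac{1}{57} - - \frac{408}{535} = \frac{1344}{19} + \frac{408}{535} = \frac{726792}{10165}$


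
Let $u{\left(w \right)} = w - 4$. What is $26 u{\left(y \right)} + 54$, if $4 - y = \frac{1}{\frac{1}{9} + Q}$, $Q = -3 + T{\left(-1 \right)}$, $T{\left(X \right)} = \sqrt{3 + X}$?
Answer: $\frac{16920}{257} + \frac{1053 \sqrt{2}}{257} \approx 71.631$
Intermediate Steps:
$Q = -3 + \sqrt{2}$ ($Q = -3 + \sqrt{3 - 1} = -3 + \sqrt{2} \approx -1.5858$)
$y = 4 - \frac{1}{- \frac{26}{9} + \sqrt{2}}$ ($y = 4 - \frac{1}{\frac{1}{9} - \left(3 - \sqrt{2}\right)} = 4 - \frac{1}{- \frac{26}{9} + \sqrt{2}} \approx 4.6781$)
$u{\left(w \right)} = -4 + w$
$26 u{\left(y \right)} + 54 = 26 \left(-4 + \left(\frac{1145}{257} + \frac{81 \sqrt{2}}{514}\right)\right) + 54 = 26 \left(\frac{117}{257} + \frac{81 \sqrt{2}}{514}\right) + 54 = \left(\frac{3042}{257} + \frac{1053 \sqrt{2}}{257}\right) + 54 = \frac{16920}{257} + \frac{1053 \sqrt{2}}{257}$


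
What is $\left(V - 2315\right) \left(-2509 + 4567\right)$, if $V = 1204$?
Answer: $-2286438$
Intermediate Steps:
$\left(V - 2315\right) \left(-2509 + 4567\right) = \left(1204 - 2315\right) \left(-2509 + 4567\right) = \left(-1111\right) 2058 = -2286438$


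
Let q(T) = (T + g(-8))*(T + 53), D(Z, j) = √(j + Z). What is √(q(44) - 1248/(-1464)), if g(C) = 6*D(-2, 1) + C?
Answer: √(12996904 + 2165622*I)/61 ≈ 59.304 + 4.9069*I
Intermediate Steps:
D(Z, j) = √(Z + j)
g(C) = C + 6*I (g(C) = 6*√(-2 + 1) + C = 6*√(-1) + C = 6*I + C = C + 6*I)
q(T) = (53 + T)*(-8 + T + 6*I) (q(T) = (T + (-8 + 6*I))*(T + 53) = (-8 + T + 6*I)*(53 + T) = (53 + T)*(-8 + T + 6*I))
√(q(44) - 1248/(-1464)) = √((-424 + 44² + 318*I + 44*(45 + 6*I)) - 1248/(-1464)) = √((-424 + 1936 + 318*I + (1980 + 264*I)) - 1248*(-1/1464)) = √((3492 + 582*I) + 52/61) = √(213064/61 + 582*I)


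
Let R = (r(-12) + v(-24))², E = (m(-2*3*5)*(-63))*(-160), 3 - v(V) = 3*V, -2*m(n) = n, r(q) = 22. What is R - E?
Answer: -141791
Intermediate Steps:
m(n) = -n/2
v(V) = 3 - 3*V
E = 151200 (E = (-(-2*3)*5/2*(-63))*(-160) = (-(-3)*5*(-63))*(-160) = (-½*(-30)*(-63))*(-160) = (15*(-63))*(-160) = -945*(-160) = 151200)
R = 9409 (R = (22 + (3 - 3*(-24)))² = (22 + (3 + 72))² = (22 + 75)² = 97² = 9409)
R - E = 9409 - 1*151200 = 9409 - 151200 = -141791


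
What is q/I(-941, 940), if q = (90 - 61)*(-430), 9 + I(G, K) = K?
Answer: -12470/931 ≈ -13.394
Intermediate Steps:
I(G, K) = -9 + K
q = -12470 (q = 29*(-430) = -12470)
q/I(-941, 940) = -12470/(-9 + 940) = -12470/931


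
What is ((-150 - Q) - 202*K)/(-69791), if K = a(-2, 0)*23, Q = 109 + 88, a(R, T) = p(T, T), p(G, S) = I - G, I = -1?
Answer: -4299/69791 ≈ -0.061598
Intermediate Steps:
p(G, S) = -1 - G
a(R, T) = -1 - T
Q = 197
K = -23 (K = (-1 - 1*0)*23 = (-1 + 0)*23 = -1*23 = -23)
((-150 - Q) - 202*K)/(-69791) = ((-150 - 1*197) - 202*(-23))/(-69791) = ((-150 - 197) + 4646)*(-1/69791) = (-347 + 4646)*(-1/69791) = 4299*(-1/69791) = -4299/69791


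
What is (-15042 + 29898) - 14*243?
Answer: 11454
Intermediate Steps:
(-15042 + 29898) - 14*243 = 14856 - 3402 = 11454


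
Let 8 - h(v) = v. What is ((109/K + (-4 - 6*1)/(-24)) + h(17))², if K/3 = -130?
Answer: 47789569/608400 ≈ 78.550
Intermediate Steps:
K = -390 (K = 3*(-130) = -390)
h(v) = 8 - v
((109/K + (-4 - 6*1)/(-24)) + h(17))² = ((109/(-390) + (-4 - 6*1)/(-24)) + (8 - 1*17))² = ((109*(-1/390) + (-4 - 6)*(-1/24)) + (8 - 17))² = ((-109/390 - 10*(-1/24)) - 9)² = ((-109/390 + 5/12) - 9)² = (107/780 - 9)² = (-6913/780)² = 47789569/608400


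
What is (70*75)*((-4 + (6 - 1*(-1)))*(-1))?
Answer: -15750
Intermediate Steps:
(70*75)*((-4 + (6 - 1*(-1)))*(-1)) = 5250*((-4 + (6 + 1))*(-1)) = 5250*((-4 + 7)*(-1)) = 5250*(3*(-1)) = 5250*(-3) = -15750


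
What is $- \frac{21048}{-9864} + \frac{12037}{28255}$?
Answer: $\frac{29726842}{11612805} \approx 2.5598$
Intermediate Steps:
$- \frac{21048}{-9864} + \frac{12037}{28255} = \left(-21048\right) \left(- \frac{1}{9864}\right) + 12037 \cdot \frac{1}{28255} = \frac{877}{411} + \frac{12037}{28255} = \frac{29726842}{11612805}$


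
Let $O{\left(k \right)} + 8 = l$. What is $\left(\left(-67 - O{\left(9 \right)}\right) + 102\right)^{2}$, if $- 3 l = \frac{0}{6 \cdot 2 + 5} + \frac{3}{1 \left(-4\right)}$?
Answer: $\frac{29241}{16} \approx 1827.6$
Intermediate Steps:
$l = \frac{1}{4}$ ($l = - \frac{\frac{0}{6 \cdot 2 + 5} + \frac{3}{1 \left(-4\right)}}{3} = - \frac{\frac{0}{12 + 5} + \frac{3}{-4}}{3} = - \frac{\frac{0}{17} + 3 \left(- \frac{1}{4}\right)}{3} = - \frac{0 \cdot \frac{1}{17} - \frac{3}{4}}{3} = - \frac{0 - \frac{3}{4}}{3} = \left(- \frac{1}{3}\right) \left(- \frac{3}{4}\right) = \frac{1}{4} \approx 0.25$)
$O{\left(k \right)} = - \frac{31}{4}$ ($O{\left(k \right)} = -8 + \frac{1}{4} = - \frac{31}{4}$)
$\left(\left(-67 - O{\left(9 \right)}\right) + 102\right)^{2} = \left(\left(-67 - - \frac{31}{4}\right) + 102\right)^{2} = \left(\left(-67 + \frac{31}{4}\right) + 102\right)^{2} = \left(- \frac{237}{4} + 102\right)^{2} = \left(\frac{171}{4}\right)^{2} = \frac{29241}{16}$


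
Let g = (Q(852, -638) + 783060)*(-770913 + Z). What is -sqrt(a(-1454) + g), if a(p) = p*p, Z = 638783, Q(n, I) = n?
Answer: -2*I*sqrt(25894044611) ≈ -3.2183e+5*I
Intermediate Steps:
g = -103578292560 (g = (852 + 783060)*(-770913 + 638783) = 783912*(-132130) = -103578292560)
a(p) = p**2
-sqrt(a(-1454) + g) = -sqrt((-1454)**2 - 103578292560) = -sqrt(2114116 - 103578292560) = -sqrt(-103576178444) = -2*I*sqrt(25894044611)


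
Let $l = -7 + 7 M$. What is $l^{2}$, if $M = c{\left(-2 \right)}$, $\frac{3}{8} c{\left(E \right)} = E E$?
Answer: $\frac{41209}{9} \approx 4578.8$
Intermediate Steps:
$c{\left(E \right)} = \frac{8 E^{2}}{3}$ ($c{\left(E \right)} = \frac{8 E E}{3} = \frac{8 E^{2}}{3}$)
$M = \frac{32}{3}$ ($M = \frac{8 \left(-2\right)^{2}}{3} = \frac{8}{3} \cdot 4 = \frac{32}{3} \approx 10.667$)
$l = \frac{203}{3}$ ($l = -7 + 7 \cdot \frac{32}{3} = -7 + \frac{224}{3} = \frac{203}{3} \approx 67.667$)
$l^{2} = \left(\frac{203}{3}\right)^{2} = \frac{41209}{9}$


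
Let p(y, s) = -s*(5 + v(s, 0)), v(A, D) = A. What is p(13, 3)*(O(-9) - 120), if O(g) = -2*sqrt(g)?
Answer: 2880 + 144*I ≈ 2880.0 + 144.0*I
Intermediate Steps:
p(y, s) = -s*(5 + s)
p(13, 3)*(O(-9) - 120) = (-1*3*(5 + 3))*(-6*I - 120) = (-1*3*8)*(-6*I - 120) = -24*(-6*I - 120) = -24*(-120 - 6*I) = 2880 + 144*I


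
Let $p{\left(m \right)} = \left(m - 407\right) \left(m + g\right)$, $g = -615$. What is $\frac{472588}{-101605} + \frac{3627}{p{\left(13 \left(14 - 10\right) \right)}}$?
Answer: $- \frac{18817055857}{4061456665} \approx -4.6331$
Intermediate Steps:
$p{\left(m \right)} = \left(-615 + m\right) \left(-407 + m\right)$ ($p{\left(m \right)} = \left(m - 407\right) \left(m - 615\right) = \left(-407 + m\right) \left(-615 + m\right) = \left(-615 + m\right) \left(-407 + m\right)$)
$\frac{472588}{-101605} + \frac{3627}{p{\left(13 \left(14 - 10\right) \right)}} = \frac{472588}{-101605} + \frac{3627}{250305 + \left(13 \left(14 - 10\right)\right)^{2} - 1022 \cdot 13 \left(14 - 10\right)} = 472588 \left(- \frac{1}{101605}\right) + \frac{3627}{250305 + \left(13 \cdot 4\right)^{2} - 1022 \cdot 13 \cdot 4} = - \frac{472588}{101605} + \frac{3627}{250305 + 52^{2} - 53144} = - \frac{472588}{101605} + \frac{3627}{250305 + 2704 - 53144} = - \frac{472588}{101605} + \frac{3627}{199865} = - \frac{18817055857}{4061456665}$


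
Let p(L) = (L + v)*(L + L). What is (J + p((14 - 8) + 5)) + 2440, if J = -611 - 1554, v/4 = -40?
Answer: -3003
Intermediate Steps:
v = -160 (v = 4*(-40) = -160)
p(L) = 2*L*(-160 + L) (p(L) = (L - 160)*(L + L) = (-160 + L)*(2*L) = 2*L*(-160 + L))
J = -2165
(J + p((14 - 8) + 5)) + 2440 = (-2165 + 2*((14 - 8) + 5)*(-160 + ((14 - 8) + 5))) + 2440 = (-2165 + 2*(6 + 5)*(-160 + (6 + 5))) + 2440 = (-2165 + 2*11*(-160 + 11)) + 2440 = (-2165 + 2*11*(-149)) + 2440 = (-2165 - 3278) + 2440 = -5443 + 2440 = -3003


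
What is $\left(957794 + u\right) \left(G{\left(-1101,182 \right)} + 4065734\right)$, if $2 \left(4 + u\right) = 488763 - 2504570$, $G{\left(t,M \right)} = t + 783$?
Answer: $-203732224716$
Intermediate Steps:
$G{\left(t,M \right)} = 783 + t$
$u = - \frac{2015815}{2}$ ($u = -4 + \frac{488763 - 2504570}{2} = -4 + \frac{1}{2} \left(-2015807\right) = -4 - \frac{2015807}{2} = - \frac{2015815}{2} \approx -1.0079 \cdot 10^{6}$)
$\left(957794 + u\right) \left(G{\left(-1101,182 \right)} + 4065734\right) = \left(957794 - \frac{2015815}{2}\right) \left(\left(783 - 1101\right) + 4065734\right) = - \frac{100227 \left(-318 + 4065734\right)}{2} = \left(- \frac{100227}{2}\right) 4065416 = -203732224716$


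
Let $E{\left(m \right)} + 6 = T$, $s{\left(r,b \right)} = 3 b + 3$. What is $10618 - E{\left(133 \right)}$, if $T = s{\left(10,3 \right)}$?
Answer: $10612$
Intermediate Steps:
$s{\left(r,b \right)} = 3 + 3 b$
$T = 12$ ($T = 3 + 3 \cdot 3 = 3 + 9 = 12$)
$E{\left(m \right)} = 6$ ($E{\left(m \right)} = -6 + 12 = 6$)
$10618 - E{\left(133 \right)} = 10618 - 6 = 10612$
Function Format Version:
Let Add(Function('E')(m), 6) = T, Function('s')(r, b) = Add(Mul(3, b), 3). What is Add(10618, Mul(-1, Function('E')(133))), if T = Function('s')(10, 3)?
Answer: 10612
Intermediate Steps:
Function('s')(r, b) = Add(3, Mul(3, b))
T = 12 (T = Add(3, Mul(3, 3)) = Add(3, 9) = 12)
Function('E')(m) = 6 (Function('E')(m) = Add(-6, 12) = 6)
Add(10618, Mul(-1, Function('E')(133))) = Add(10618, Mul(-1, 6)) = Add(10618, -6) = 10612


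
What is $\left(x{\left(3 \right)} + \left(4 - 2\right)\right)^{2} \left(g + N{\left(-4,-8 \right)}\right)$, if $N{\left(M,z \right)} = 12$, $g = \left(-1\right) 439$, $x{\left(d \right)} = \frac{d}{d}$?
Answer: $-3843$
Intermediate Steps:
$x{\left(d \right)} = 1$
$g = -439$
$\left(x{\left(3 \right)} + \left(4 - 2\right)\right)^{2} \left(g + N{\left(-4,-8 \right)}\right) = \left(1 + \left(4 - 2\right)\right)^{2} \left(-439 + 12\right) = \left(1 + 2\right)^{2} \left(-427\right) = 3^{2} \left(-427\right) = 9 \left(-427\right) = -3843$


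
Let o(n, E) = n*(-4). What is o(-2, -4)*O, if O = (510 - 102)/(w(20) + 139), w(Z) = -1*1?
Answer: 544/23 ≈ 23.652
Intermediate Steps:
w(Z) = -1
O = 68/23 (O = (510 - 102)/(-1 + 139) = 408/138 = 408*(1/138) = 68/23 ≈ 2.9565)
o(n, E) = -4*n
o(-2, -4)*O = -4*(-2)*(68/23) = 8*(68/23) = 544/23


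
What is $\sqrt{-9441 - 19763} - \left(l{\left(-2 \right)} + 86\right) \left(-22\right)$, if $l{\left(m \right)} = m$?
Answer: $1848 + 14 i \sqrt{149} \approx 1848.0 + 170.89 i$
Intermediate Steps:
$\sqrt{-9441 - 19763} - \left(l{\left(-2 \right)} + 86\right) \left(-22\right) = \sqrt{-9441 - 19763} - \left(-2 + 86\right) \left(-22\right) = \sqrt{-29204} - 84 \left(-22\right) = 14 i \sqrt{149} - -1848 = 14 i \sqrt{149} + 1848 = 1848 + 14 i \sqrt{149}$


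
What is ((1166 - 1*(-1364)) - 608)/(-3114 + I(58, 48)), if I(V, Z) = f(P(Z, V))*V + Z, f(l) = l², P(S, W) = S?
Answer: 961/65283 ≈ 0.014721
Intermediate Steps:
I(V, Z) = Z + V*Z² (I(V, Z) = Z²*V + Z = V*Z² + Z = Z + V*Z²)
((1166 - 1*(-1364)) - 608)/(-3114 + I(58, 48)) = ((1166 - 1*(-1364)) - 608)/(-3114 + 48*(1 + 58*48)) = ((1166 + 1364) - 608)/(-3114 + 48*(1 + 2784)) = (2530 - 608)/(-3114 + 48*2785) = 1922/(-3114 + 133680) = 1922/130566 = 1922*(1/130566) = 961/65283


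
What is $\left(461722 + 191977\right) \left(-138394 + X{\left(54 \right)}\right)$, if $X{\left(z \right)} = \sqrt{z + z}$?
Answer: $-90468019406 + 3922194 \sqrt{3} \approx -9.0461 \cdot 10^{10}$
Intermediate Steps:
$X{\left(z \right)} = \sqrt{2} \sqrt{z}$ ($X{\left(z \right)} = \sqrt{2 z} = \sqrt{2} \sqrt{z}$)
$\left(461722 + 191977\right) \left(-138394 + X{\left(54 \right)}\right) = \left(461722 + 191977\right) \left(-138394 + \sqrt{2} \sqrt{54}\right) = 653699 \left(-138394 + \sqrt{2} \cdot 3 \sqrt{6}\right) = 653699 \left(-138394 + 6 \sqrt{3}\right) = -90468019406 + 3922194 \sqrt{3}$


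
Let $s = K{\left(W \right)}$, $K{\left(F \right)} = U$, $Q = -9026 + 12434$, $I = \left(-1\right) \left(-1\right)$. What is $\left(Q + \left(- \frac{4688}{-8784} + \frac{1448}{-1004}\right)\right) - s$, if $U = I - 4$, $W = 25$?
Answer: $\frac{469907194}{137799} \approx 3410.1$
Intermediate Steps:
$I = 1$
$Q = 3408$
$U = -3$ ($U = 1 - 4 = -3$)
$K{\left(F \right)} = -3$
$s = -3$
$\left(Q + \left(- \frac{4688}{-8784} + \frac{1448}{-1004}\right)\right) - s = \left(3408 + \left(- \frac{4688}{-8784} + \frac{1448}{-1004}\right)\right) - -3 = \left(3408 + \left(\left(-4688\right) \left(- \frac{1}{8784}\right) + 1448 \left(- \frac{1}{1004}\right)\right)\right) + 3 = \left(3408 + \left(\frac{293}{549} - \frac{362}{251}\right)\right) + 3 = \left(3408 - \frac{125195}{137799}\right) + 3 = \frac{469493797}{137799} + 3 = \frac{469907194}{137799}$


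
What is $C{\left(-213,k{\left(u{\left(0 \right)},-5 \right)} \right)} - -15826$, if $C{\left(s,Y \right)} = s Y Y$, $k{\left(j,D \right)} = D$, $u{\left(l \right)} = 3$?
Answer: $10501$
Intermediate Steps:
$C{\left(s,Y \right)} = s Y^{2}$ ($C{\left(s,Y \right)} = Y s Y = s Y^{2}$)
$C{\left(-213,k{\left(u{\left(0 \right)},-5 \right)} \right)} - -15826 = - 213 \left(-5\right)^{2} - -15826 = \left(-213\right) 25 + 15826 = -5325 + 15826 = 10501$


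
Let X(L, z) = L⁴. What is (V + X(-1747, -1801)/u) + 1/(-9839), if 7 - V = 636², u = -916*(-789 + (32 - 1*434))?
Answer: 87306162188108927/10733916084 ≈ 8.1337e+6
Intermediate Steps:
u = 1090956 (u = -916*(-789 + (32 - 434)) = -916*(-789 - 402) = -916*(-1191) = 1090956)
V = -404489 (V = 7 - 1*636² = 7 - 1*404496 = 7 - 404496 = -404489)
(V + X(-1747, -1801)/u) + 1/(-9839) = (-404489 + (-1747)⁴/1090956) + 1/(-9839) = (-404489 + 9314758936081*(1/1090956)) - 1/9839 = (-404489 + 9314758936081/1090956) - 1/9839 = 8873479234597/1090956 - 1/9839 = 87306162188108927/10733916084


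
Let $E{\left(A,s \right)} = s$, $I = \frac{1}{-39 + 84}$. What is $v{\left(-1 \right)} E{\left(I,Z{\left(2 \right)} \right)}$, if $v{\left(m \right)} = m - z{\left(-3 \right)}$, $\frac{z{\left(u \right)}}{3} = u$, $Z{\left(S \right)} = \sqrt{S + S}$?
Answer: $16$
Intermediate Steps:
$I = \frac{1}{45} \approx 0.022222$
$Z{\left(S \right)} = \sqrt{2} \sqrt{S}$ ($Z{\left(S \right)} = \sqrt{2 S} = \sqrt{2} \sqrt{S}$)
$z{\left(u \right)} = 3 u$
$v{\left(m \right)} = 9 + m$ ($v{\left(m \right)} = m - 3 \left(-3\right) = m - -9 = m + 9 = 9 + m$)
$v{\left(-1 \right)} E{\left(I,Z{\left(2 \right)} \right)} = \left(9 - 1\right) \sqrt{2} \sqrt{2} = 8 \cdot 2 = 16$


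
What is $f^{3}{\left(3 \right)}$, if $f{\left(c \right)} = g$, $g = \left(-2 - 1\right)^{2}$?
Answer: $729$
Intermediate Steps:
$g = 9$ ($g = \left(-3\right)^{2} = 9$)
$f{\left(c \right)} = 9$
$f^{3}{\left(3 \right)} = 9^{3} = 729$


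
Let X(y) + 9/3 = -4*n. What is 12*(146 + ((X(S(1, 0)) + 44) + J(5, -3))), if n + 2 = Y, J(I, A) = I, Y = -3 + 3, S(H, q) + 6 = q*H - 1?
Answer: 2400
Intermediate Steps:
S(H, q) = -7 + H*q (S(H, q) = -6 + (q*H - 1) = -6 + (H*q - 1) = -6 + (-1 + H*q) = -7 + H*q)
Y = 0
n = -2 (n = -2 + 0 = -2)
X(y) = 5 (X(y) = -3 - 4*(-2) = -3 + 8 = 5)
12*(146 + ((X(S(1, 0)) + 44) + J(5, -3))) = 12*(146 + ((5 + 44) + 5)) = 12*(146 + (49 + 5)) = 12*(146 + 54) = 12*200 = 2400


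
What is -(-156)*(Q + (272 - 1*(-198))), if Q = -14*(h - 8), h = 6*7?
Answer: -936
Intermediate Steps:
h = 42
Q = -476 (Q = -14*(42 - 8) = -14*34 = -476)
-(-156)*(Q + (272 - 1*(-198))) = -(-156)*(-476 + (272 - 1*(-198))) = -(-156)*(-476 + (272 + 198)) = -(-156)*(-476 + 470) = -(-156)*(-6) = -1*936 = -936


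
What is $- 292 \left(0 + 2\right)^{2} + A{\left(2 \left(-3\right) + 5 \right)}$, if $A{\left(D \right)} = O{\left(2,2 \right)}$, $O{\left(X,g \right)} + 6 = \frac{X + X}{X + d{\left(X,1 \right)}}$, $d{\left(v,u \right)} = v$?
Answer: $-1173$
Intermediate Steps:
$O{\left(X,g \right)} = -5$ ($O{\left(X,g \right)} = -6 + \frac{X + X}{X + X} = -6 + \frac{2 X}{2 X} = -6 + 2 X \frac{1}{2 X} = -6 + 1 = -5$)
$A{\left(D \right)} = -5$
$- 292 \left(0 + 2\right)^{2} + A{\left(2 \left(-3\right) + 5 \right)} = - 292 \left(0 + 2\right)^{2} - 5 = - 292 \cdot 2^{2} - 5 = \left(-292\right) 4 - 5 = -1168 - 5 = -1173$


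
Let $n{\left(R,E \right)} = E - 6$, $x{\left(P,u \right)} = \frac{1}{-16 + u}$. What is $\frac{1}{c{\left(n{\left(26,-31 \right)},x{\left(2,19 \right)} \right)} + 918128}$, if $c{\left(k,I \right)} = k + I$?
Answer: $\frac{3}{2754274} \approx 1.0892 \cdot 10^{-6}$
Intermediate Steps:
$n{\left(R,E \right)} = -6 + E$
$c{\left(k,I \right)} = I + k$
$\frac{1}{c{\left(n{\left(26,-31 \right)},x{\left(2,19 \right)} \right)} + 918128} = \frac{1}{\left(\frac{1}{-16 + 19} - 37\right) + 918128} = \frac{1}{\left(\frac{1}{3} - 37\right) + 918128} = \frac{1}{- \frac{110}{3} + 918128} = \frac{1}{\frac{2754274}{3}} = \frac{3}{2754274}$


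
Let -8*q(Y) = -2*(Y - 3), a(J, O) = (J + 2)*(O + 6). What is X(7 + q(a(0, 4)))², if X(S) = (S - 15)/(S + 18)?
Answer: 25/1521 ≈ 0.016437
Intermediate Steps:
a(J, O) = (2 + J)*(6 + O)
q(Y) = -¾ + Y/4 (q(Y) = -(-1)*(Y - 3)/4 = -(-1)*(-3 + Y)/4 = -(6 - 2*Y)/8 = -¾ + Y/4)
X(S) = (-15 + S)/(18 + S)
X(7 + q(a(0, 4)))² = ((-15 + (7 + (-¾ + (12 + 2*4 + 6*0 + 0*4)/4)))/(18 + (7 + (-¾ + (12 + 2*4 + 6*0 + 0*4)/4))))² = ((-15 + (7 + (-¾ + (12 + 8 + 0 + 0)/4)))/(18 + (7 + (-¾ + (12 + 8 + 0 + 0)/4))))² = ((-15 + (7 + (-¾ + (¼)*20)))/(18 + (7 + (-¾ + (¼)*20))))² = ((-15 + (7 + (-¾ + 5)))/(18 + (7 + (-¾ + 5))))² = ((-15 + (7 + 17/4))/(18 + (7 + 17/4)))² = ((-15 + 45/4)/(18 + 45/4))² = (-15/4/(117/4))² = ((4/117)*(-15/4))² = (-5/39)² = 25/1521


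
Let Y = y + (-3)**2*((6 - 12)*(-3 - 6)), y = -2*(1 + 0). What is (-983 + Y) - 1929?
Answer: -2428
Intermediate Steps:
y = -2 (y = -2*1 = -2)
Y = 484 (Y = -2 + (-3)**2*((6 - 12)*(-3 - 6)) = -2 + 9*(-6*(-9)) = -2 + 9*54 = -2 + 486 = 484)
(-983 + Y) - 1929 = (-983 + 484) - 1929 = -499 - 1929 = -2428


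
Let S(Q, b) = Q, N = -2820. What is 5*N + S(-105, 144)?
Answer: -14205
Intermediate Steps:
5*N + S(-105, 144) = 5*(-2820) - 105 = -14100 - 105 = -14205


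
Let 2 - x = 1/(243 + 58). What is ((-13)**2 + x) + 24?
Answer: 58694/301 ≈ 195.00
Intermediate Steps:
x = 601/301 (x = 2 - 1/(243 + 58) = 2 - 1/301 = 601/301 ≈ 1.9967)
((-13)**2 + x) + 24 = ((-13)**2 + 601/301) + 24 = (169 + 601/301) + 24 = 51470/301 + 24 = 58694/301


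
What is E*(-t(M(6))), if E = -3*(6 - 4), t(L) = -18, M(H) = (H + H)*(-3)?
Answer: -108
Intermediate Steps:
M(H) = -6*H (M(H) = (2*H)*(-3) = -6*H)
E = -6 (E = -3*2 = -6)
E*(-t(M(6))) = -(-6)*(-18) = -6*18 = -108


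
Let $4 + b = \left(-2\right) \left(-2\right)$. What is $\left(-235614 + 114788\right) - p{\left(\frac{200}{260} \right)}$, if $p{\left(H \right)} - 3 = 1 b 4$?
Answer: $-120829$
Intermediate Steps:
$b = 0$ ($b = -4 - -4 = -4 + 4 = 0$)
$p{\left(H \right)} = 3$ ($p{\left(H \right)} = 3 + 1 \cdot 0 \cdot 4 = 3 + 0 \cdot 4 = 3 + 0 = 3$)
$\left(-235614 + 114788\right) - p{\left(\frac{200}{260} \right)} = \left(-235614 + 114788\right) - 3 = -120826 - 3 = -120829$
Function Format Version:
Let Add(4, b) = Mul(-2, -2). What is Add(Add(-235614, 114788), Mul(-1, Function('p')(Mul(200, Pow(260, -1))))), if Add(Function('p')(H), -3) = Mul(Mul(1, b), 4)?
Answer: -120829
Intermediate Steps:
b = 0 (b = Add(-4, Mul(-2, -2)) = Add(-4, 4) = 0)
Function('p')(H) = 3 (Function('p')(H) = Add(3, Mul(Mul(1, 0), 4)) = Add(3, Mul(0, 4)) = Add(3, 0) = 3)
Add(Add(-235614, 114788), Mul(-1, Function('p')(Mul(200, Pow(260, -1))))) = Add(Add(-235614, 114788), Mul(-1, 3)) = Add(-120826, -3) = -120829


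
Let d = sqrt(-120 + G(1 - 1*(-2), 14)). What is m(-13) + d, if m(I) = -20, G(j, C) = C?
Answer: -20 + I*sqrt(106) ≈ -20.0 + 10.296*I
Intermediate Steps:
d = I*sqrt(106) (d = sqrt(-120 + 14) = sqrt(-106) = I*sqrt(106) ≈ 10.296*I)
m(-13) + d = -20 + I*sqrt(106)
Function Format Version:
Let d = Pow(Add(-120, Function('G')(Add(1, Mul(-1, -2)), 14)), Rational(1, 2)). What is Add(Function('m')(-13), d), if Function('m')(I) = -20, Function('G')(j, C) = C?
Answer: Add(-20, Mul(I, Pow(106, Rational(1, 2)))) ≈ Add(-20.000, Mul(10.296, I))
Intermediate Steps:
d = Mul(I, Pow(106, Rational(1, 2))) (d = Pow(Add(-120, 14), Rational(1, 2)) = Pow(-106, Rational(1, 2)) = Mul(I, Pow(106, Rational(1, 2))) ≈ Mul(10.296, I))
Add(Function('m')(-13), d) = Add(-20, Mul(I, Pow(106, Rational(1, 2))))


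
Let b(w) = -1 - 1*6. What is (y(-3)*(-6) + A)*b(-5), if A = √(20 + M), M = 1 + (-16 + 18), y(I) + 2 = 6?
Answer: 168 - 7*√23 ≈ 134.43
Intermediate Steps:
y(I) = 4 (y(I) = -2 + 6 = 4)
b(w) = -7 (b(w) = -1 - 6 = -7)
M = 3 (M = 1 + 2 = 3)
A = √23 (A = √(20 + 3) = √23 ≈ 4.7958)
(y(-3)*(-6) + A)*b(-5) = (4*(-6) + √23)*(-7) = (-24 + √23)*(-7) = 168 - 7*√23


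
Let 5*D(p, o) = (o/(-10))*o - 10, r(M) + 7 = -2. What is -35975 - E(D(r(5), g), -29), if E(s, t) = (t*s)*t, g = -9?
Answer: -1646529/50 ≈ -32931.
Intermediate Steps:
r(M) = -9 (r(M) = -7 - 2 = -9)
D(p, o) = -2 - o²/50 (D(p, o) = ((o/(-10))*o - 10)/5 = ((o*(-⅒))*o - 10)/5 = ((-o/10)*o - 10)/5 = (-o²/10 - 10)/5 = (-10 - o²/10)/5 = -2 - o²/50)
E(s, t) = s*t² (E(s, t) = (s*t)*t = s*t²)
-35975 - E(D(r(5), g), -29) = -35975 - (-2 - 1/50*(-9)²)*(-29)² = -35975 - (-2 - 1/50*81)*841 = -35975 - (-2 - 81/50)*841 = -35975 - (-181)*841/50 = -35975 - 1*(-152221/50) = -35975 + 152221/50 = -1646529/50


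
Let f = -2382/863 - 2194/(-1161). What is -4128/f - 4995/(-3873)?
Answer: 333815921379/70365955 ≈ 4744.0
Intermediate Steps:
f = -872080/1001943 (f = -2382*1/863 - 2194*(-1/1161) = -2382/863 + 2194/1161 = -872080/1001943 ≈ -0.87039)
-4128/f - 4995/(-3873) = -4128/(-872080/1001943) - 4995/(-3873) = -4128*(-1001943/872080) - 4995*(-1/3873) = 258501294/54505 + 1665/1291 = 333815921379/70365955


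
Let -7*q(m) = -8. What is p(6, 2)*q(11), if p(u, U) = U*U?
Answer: 32/7 ≈ 4.5714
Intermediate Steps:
p(u, U) = U**2
q(m) = 8/7 (q(m) = -1/7*(-8) = 8/7)
p(6, 2)*q(11) = 2**2*(8/7) = 4*(8/7) = 32/7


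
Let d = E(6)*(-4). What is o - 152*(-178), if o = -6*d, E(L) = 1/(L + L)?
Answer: 27058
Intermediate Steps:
E(L) = 1/(2*L)
d = -⅓ (d = ((½)/6)*(-4) = ((½)*(⅙))*(-4) = (1/12)*(-4) = -⅓ ≈ -0.33333)
o = 2 (o = -6*(-⅓) = 2)
o - 152*(-178) = 2 - 152*(-178) = 2 + 27056 = 27058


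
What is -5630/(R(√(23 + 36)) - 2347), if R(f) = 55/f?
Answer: 389801495/162496553 + 154825*√59/162496553 ≈ 2.4061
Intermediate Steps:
-5630/(R(√(23 + 36)) - 2347) = -5630/(55/(√(23 + 36)) - 2347) = -5630/(55/(√59) - 2347) = -5630/(55*(√59/59) - 2347) = -5630/(55*√59/59 - 2347) = -5630/(-2347 + 55*√59/59)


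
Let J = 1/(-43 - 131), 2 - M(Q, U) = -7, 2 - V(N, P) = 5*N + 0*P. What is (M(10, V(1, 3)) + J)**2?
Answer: 2449225/30276 ≈ 80.897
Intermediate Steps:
V(N, P) = 2 - 5*N (V(N, P) = 2 - (5*N + 0*P) = 2 - (5*N + 0) = 2 - 5*N)
M(Q, U) = 9 (M(Q, U) = 2 - 1*(-7) = 2 + 7 = 9)
J = -1/174 (J = 1/(-174) = -1/174 ≈ -0.0057471)
(M(10, V(1, 3)) + J)**2 = (9 - 1/174)**2 = (1565/174)**2 = 2449225/30276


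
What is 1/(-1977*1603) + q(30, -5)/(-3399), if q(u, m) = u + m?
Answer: -26410558/3590625423 ≈ -0.0073554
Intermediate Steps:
q(u, m) = m + u
1/(-1977*1603) + q(30, -5)/(-3399) = 1/(-1977*1603) + (-5 + 30)/(-3399) = -1/1977*1/1603 + 25*(-1/3399) = -1/3169131 - 25/3399 = -26410558/3590625423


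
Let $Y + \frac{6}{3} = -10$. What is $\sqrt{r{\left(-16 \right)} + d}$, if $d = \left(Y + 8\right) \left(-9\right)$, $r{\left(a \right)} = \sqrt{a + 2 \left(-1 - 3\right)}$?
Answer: $\sqrt{36 + 2 i \sqrt{6}} \approx 6.0138 + 0.40731 i$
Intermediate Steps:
$Y = -12$ ($Y = -2 - 10 = -12$)
$r{\left(a \right)} = \sqrt{-8 + a}$ ($r{\left(a \right)} = \sqrt{a + 2 \left(-4\right)} = \sqrt{a - 8} = \sqrt{-8 + a}$)
$d = 36$ ($d = \left(-12 + 8\right) \left(-9\right) = \left(-4\right) \left(-9\right) = 36$)
$\sqrt{r{\left(-16 \right)} + d} = \sqrt{\sqrt{-8 - 16} + 36} = \sqrt{\sqrt{-24} + 36} = \sqrt{2 i \sqrt{6} + 36} = \sqrt{36 + 2 i \sqrt{6}}$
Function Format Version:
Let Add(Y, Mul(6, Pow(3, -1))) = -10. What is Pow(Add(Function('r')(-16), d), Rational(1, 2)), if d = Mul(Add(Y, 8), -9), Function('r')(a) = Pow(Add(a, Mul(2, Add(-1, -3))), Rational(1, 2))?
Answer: Pow(Add(36, Mul(2, I, Pow(6, Rational(1, 2)))), Rational(1, 2)) ≈ Add(6.0138, Mul(0.40731, I))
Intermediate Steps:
Y = -12 (Y = Add(-2, -10) = -12)
Function('r')(a) = Pow(Add(-8, a), Rational(1, 2)) (Function('r')(a) = Pow(Add(a, Mul(2, -4)), Rational(1, 2)) = Pow(Add(a, -8), Rational(1, 2)) = Pow(Add(-8, a), Rational(1, 2)))
d = 36 (d = Mul(Add(-12, 8), -9) = Mul(-4, -9) = 36)
Pow(Add(Function('r')(-16), d), Rational(1, 2)) = Pow(Add(Pow(Add(-8, -16), Rational(1, 2)), 36), Rational(1, 2)) = Pow(Add(Pow(-24, Rational(1, 2)), 36), Rational(1, 2)) = Pow(Add(Mul(2, I, Pow(6, Rational(1, 2))), 36), Rational(1, 2)) = Pow(Add(36, Mul(2, I, Pow(6, Rational(1, 2)))), Rational(1, 2))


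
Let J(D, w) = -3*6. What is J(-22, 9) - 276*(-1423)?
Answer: 392730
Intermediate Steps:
J(D, w) = -18
J(-22, 9) - 276*(-1423) = -18 - 276*(-1423) = -18 + 392748 = 392730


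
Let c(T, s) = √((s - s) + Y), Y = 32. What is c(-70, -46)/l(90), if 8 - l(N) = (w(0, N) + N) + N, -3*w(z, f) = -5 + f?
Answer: -12*√2/431 ≈ -0.039375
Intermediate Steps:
w(z, f) = 5/3 - f/3 (w(z, f) = -(-5 + f)/3 = 5/3 - f/3)
l(N) = 19/3 - 5*N/3 (l(N) = 8 - (((5/3 - N/3) + N) + N) = 8 - ((5/3 + 2*N/3) + N) = 8 - (5/3 + 5*N/3) = 8 + (-5/3 - 5*N/3) = 19/3 - 5*N/3)
c(T, s) = 4*√2 (c(T, s) = √((s - s) + 32) = √(0 + 32) = √32 = 4*√2)
c(-70, -46)/l(90) = (4*√2)/(19/3 - 5/3*90) = (4*√2)/(19/3 - 150) = (4*√2)/(-431/3) = (4*√2)*(-3/431) = -12*√2/431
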